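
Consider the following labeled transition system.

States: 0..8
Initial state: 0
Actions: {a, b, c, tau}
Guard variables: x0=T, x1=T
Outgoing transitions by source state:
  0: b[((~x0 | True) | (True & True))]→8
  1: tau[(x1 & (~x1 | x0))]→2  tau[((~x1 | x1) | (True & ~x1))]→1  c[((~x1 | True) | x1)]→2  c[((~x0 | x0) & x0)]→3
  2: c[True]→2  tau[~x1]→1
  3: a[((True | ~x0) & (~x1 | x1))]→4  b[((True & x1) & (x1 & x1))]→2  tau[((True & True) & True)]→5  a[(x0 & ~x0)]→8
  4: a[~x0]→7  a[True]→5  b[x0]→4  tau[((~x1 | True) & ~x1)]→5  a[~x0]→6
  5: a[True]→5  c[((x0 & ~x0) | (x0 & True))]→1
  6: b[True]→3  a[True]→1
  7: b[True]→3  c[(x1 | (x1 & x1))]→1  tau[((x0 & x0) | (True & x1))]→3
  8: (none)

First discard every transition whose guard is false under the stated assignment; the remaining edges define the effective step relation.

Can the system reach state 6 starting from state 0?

Guard filter leaves 18 enabled edge(s).
L0 = {0}
L1 = {8}  total {0,8}
R = {0,8}

Answer: UNREACHABLE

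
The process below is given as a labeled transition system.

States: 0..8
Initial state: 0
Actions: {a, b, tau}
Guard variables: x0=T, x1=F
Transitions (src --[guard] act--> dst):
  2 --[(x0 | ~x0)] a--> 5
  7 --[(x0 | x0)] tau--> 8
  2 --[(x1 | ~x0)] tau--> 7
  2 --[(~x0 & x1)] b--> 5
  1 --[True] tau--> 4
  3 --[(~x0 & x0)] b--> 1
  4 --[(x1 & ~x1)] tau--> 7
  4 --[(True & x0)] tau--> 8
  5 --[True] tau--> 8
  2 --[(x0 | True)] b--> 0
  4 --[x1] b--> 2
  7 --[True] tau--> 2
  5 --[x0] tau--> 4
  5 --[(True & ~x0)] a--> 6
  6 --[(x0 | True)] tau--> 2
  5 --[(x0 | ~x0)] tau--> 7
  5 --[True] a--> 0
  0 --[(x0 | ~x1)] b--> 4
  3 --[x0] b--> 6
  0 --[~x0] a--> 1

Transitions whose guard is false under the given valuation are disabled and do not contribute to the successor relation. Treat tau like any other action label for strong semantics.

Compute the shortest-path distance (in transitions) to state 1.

Layered search for 1:
  Layer 0: {0}
  Layer 1: {4}
  Layer 2: {8}
1 never appears.

Answer: UNREACHABLE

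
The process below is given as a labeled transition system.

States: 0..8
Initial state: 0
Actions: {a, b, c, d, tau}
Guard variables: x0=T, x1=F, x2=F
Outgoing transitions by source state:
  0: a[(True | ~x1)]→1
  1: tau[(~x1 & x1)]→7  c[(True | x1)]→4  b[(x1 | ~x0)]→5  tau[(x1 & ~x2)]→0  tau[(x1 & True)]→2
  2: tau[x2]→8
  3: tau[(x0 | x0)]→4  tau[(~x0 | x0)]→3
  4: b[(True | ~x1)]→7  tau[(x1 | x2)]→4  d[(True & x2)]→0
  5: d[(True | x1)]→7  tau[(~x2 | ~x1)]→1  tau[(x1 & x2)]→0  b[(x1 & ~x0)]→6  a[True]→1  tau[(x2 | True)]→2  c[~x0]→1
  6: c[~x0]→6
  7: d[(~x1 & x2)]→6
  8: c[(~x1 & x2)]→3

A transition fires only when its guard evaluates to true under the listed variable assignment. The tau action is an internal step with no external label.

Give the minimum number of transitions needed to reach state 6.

Answer: UNREACHABLE

Trace:
Layered search for 6:
  Layer 0: {0}
  Layer 1: {1}
  Layer 2: {4}
  Layer 3: {7}
6 never appears.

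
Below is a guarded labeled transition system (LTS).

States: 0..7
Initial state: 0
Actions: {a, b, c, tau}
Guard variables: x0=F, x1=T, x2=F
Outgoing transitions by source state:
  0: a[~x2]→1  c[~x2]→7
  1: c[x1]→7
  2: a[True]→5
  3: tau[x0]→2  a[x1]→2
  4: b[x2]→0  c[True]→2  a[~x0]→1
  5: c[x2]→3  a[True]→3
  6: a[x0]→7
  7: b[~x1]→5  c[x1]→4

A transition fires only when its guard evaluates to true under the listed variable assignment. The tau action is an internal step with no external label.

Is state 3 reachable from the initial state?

Answer: REACHABLE

Trace:
9 transition(s) survive guard evaluation.
L0 = {0}
L1 = {1,7}  total {0,1,7}
L2 = {4}  total {0,1,4,7}
L3 = {2}  total {0,1,2,4,7}
L4 = {5}  total {0,1,2,4,5,7}
L5 = {3}  total {0,1,2,3,4,5,7}
Reach set: {0,1,2,3,4,5,7}
trace reaching 3: c·c·c·a·a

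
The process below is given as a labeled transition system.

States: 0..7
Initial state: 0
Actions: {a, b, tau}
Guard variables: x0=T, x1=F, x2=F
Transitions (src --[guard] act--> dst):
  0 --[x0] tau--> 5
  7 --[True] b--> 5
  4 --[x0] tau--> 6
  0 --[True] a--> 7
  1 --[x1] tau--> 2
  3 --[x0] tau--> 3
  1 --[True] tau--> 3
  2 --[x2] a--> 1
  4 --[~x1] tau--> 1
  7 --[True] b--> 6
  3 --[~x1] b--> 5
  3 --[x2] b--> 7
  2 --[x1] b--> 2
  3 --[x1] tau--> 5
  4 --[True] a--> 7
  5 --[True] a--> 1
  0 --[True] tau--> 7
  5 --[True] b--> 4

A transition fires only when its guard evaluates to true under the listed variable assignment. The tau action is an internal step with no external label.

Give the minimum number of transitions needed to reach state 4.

Breadth-first toward 4:
  Layer 0: {0}
  Layer 1: {5,7}
  Layer 2: {1,4,6}
first hit 4 at d=2 via tau·b

Answer: 2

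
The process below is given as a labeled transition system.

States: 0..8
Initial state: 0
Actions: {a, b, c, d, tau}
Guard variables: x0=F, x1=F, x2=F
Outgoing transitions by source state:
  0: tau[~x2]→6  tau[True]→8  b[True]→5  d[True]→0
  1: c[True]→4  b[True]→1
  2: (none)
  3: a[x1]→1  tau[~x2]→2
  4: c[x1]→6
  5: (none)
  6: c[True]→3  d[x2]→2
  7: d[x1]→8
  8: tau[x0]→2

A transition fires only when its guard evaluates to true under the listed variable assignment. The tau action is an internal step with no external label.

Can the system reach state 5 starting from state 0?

After dropping false guards: 8 live edges.
L0 = {0}
L1 = {5,6,8}  total {0,5,6,8}
L2 = {3}  total {0,3,5,6,8}
L3 = {2}  total {0,2,3,5,6,8}
Reach set: {0,2,3,5,6,8}
trace reaching 5: b

Answer: REACHABLE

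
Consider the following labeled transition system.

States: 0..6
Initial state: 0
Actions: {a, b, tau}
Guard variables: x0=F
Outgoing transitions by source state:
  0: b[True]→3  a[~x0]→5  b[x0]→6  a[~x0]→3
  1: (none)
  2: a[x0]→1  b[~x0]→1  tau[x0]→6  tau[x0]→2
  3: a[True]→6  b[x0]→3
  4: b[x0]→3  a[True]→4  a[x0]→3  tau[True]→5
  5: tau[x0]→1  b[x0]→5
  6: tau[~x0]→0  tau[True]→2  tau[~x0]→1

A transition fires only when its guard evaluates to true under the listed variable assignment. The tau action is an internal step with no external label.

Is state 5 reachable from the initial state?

After dropping false guards: 10 live edges.
Layer 0: {0}
Layer 1: {3,5}  cumulative {0,3,5}
Layer 2: {6}  cumulative {0,3,5,6}
Layer 3: {1,2}  cumulative {0,1,2,3,5,6}
Reach set: {0,1,2,3,5,6}
witness 5: a

Answer: REACHABLE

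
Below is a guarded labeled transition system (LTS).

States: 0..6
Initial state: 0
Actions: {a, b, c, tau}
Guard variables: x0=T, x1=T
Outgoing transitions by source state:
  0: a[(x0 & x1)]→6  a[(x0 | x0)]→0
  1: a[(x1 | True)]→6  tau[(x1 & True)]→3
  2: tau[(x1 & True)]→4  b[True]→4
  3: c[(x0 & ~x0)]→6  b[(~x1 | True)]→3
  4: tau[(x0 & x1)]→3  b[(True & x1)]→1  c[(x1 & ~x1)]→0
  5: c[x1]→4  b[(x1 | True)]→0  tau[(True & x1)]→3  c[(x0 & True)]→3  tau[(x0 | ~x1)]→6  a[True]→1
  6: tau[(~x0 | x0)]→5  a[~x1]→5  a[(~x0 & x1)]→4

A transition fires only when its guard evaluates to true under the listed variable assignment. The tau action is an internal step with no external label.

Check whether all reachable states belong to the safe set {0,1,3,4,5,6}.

Answer: INVARIANT HOLDS

Working:
Safe = {0,1,3,4,5,6}
R = {0,1,3,4,5,6}
  0: ✓
  1: ✓
  3: ✓
  4: ✓
  5: ✓
  6: ✓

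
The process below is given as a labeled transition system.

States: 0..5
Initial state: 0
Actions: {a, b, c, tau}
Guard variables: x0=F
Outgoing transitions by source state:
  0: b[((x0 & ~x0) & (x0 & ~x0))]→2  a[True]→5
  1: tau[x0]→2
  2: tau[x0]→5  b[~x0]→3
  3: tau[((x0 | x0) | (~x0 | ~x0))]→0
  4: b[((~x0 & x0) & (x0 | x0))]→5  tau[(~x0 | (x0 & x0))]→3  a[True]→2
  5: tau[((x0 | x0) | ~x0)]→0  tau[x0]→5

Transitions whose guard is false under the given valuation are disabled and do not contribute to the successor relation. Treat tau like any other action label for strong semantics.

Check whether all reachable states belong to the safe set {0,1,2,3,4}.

Answer: INVARIANT VIOLATED at state 5

Trace:
Safe = {0,1,2,3,4}
Reachable = {0,5}
  0: ✓
  5: ✗ unsafe
witness against invariant: a → 5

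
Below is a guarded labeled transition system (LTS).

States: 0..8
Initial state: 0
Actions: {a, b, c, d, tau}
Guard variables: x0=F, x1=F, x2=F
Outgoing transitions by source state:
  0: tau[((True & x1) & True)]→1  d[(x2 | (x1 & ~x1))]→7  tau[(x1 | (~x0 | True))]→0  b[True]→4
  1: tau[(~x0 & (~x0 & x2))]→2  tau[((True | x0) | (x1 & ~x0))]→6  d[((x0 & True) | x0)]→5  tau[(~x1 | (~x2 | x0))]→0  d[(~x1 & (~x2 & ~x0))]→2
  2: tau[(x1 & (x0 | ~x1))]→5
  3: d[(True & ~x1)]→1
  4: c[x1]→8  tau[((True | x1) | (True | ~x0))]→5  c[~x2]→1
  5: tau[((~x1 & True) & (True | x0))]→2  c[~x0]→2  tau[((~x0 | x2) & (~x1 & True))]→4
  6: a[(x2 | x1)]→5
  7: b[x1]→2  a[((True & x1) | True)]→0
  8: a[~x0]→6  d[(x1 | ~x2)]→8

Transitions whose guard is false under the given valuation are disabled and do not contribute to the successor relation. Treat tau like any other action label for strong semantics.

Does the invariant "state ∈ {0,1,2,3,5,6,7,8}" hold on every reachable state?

Answer: INVARIANT VIOLATED at state 4

Trace:
Allowed set {0,1,2,3,5,6,7,8}
Reachable = {0,1,2,4,5,6}
  0: ✓
  1: ✓
  2: ✓
  4: outside
  5: ✓
  6: ✓
counterexample path to 4: b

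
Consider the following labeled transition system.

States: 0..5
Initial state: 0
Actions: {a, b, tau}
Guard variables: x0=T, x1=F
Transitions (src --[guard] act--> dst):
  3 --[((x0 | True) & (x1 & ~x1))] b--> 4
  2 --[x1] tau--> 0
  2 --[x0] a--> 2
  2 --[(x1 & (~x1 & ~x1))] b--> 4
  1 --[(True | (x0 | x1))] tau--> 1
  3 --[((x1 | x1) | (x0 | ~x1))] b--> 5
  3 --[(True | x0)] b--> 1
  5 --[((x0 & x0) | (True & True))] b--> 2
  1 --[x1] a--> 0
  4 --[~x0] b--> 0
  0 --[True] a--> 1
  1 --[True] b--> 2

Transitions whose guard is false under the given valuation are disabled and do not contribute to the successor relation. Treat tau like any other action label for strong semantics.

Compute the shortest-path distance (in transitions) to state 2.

Answer: 2

Analysis:
Breadth-first toward 2:
  depth 0: {0}
  depth 1: {1}
  depth 2: {2}
depth(2)=2, e.g. a·b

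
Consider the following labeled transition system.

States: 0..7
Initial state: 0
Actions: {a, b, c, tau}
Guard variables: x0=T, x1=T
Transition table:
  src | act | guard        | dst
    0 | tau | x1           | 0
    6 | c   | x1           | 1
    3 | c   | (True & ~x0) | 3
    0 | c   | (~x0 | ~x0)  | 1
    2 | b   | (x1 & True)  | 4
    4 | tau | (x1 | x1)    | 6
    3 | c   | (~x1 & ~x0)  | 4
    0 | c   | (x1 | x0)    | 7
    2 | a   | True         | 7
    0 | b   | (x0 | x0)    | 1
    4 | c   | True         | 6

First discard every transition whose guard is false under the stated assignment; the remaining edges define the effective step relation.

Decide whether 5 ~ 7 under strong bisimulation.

Bisimulation quotient by refinement:
  π0 = {{0,1,2,3,4,5,6,7}}
  π1 = {{0},{1,3,5,7},{2},{4},{6}}
stable after 2 split(s): 5 block(s)
5∈{1,3,5,7}, 7∈{1,3,5,7}

Answer: BISIMILAR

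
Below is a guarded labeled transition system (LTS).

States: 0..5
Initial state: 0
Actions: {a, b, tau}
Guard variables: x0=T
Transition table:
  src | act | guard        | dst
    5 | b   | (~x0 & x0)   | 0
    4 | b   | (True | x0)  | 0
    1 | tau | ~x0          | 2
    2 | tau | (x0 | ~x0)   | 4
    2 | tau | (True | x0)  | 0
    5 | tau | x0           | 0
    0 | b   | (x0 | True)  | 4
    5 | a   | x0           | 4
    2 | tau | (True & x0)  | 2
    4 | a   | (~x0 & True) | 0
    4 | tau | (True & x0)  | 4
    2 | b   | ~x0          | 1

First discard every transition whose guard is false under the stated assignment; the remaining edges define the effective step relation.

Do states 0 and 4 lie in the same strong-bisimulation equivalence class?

Answer: NOT BISIMILAR

Trace:
Compute ~ classes (split until stable):
  round 0: {{0,1,2,3,4,5}}
  round 1: {{0},{1,3},{2},{4},{5}}
5 equivalence class(es) (converged in 2)
class of 0: {0}; class of 4: {4}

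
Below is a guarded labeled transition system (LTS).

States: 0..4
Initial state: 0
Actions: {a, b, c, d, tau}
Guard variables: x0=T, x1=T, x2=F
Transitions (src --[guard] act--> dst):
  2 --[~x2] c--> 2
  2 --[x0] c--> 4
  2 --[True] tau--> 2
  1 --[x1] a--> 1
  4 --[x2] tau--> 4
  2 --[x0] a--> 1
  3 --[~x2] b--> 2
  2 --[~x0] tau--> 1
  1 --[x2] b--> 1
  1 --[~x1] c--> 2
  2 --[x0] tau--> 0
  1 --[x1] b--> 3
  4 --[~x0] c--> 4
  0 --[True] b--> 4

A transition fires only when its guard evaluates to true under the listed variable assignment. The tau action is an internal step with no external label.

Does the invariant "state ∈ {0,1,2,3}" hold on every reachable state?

Inv-set: {0,1,2,3}
R = {0,4}
  0: ok
  4: ✗ unsafe
reach 4 via b — violates

Answer: INVARIANT VIOLATED at state 4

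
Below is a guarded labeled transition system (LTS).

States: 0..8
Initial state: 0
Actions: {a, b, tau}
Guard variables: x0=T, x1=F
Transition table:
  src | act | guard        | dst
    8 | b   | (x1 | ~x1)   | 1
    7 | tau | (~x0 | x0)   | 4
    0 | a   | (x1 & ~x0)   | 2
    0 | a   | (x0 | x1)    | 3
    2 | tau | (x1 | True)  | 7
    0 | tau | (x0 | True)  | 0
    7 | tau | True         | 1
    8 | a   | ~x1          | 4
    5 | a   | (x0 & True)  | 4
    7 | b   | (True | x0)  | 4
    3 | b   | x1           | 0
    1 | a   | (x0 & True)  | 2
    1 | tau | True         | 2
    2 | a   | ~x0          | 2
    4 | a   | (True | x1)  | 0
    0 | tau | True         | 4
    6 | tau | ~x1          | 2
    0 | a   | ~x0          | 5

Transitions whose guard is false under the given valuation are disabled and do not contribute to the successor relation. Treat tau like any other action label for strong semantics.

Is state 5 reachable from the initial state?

Guard filter leaves 14 enabled edge(s).
Layer 0: {0}
Layer 1: {3,4}  total {0,3,4}
Reach set: {0,3,4}

Answer: UNREACHABLE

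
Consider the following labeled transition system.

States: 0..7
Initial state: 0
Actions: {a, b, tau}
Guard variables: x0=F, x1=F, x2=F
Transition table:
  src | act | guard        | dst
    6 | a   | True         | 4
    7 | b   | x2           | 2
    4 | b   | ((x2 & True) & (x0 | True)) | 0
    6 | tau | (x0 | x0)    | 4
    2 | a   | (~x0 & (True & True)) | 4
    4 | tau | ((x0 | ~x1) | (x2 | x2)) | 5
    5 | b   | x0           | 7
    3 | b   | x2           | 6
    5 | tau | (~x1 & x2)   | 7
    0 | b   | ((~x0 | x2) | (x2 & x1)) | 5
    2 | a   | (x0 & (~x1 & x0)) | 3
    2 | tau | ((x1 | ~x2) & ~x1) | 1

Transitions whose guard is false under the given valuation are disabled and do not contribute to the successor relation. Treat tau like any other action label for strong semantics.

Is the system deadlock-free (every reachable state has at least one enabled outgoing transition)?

Answer: DEADLOCK at state 5

Working:
R = {0,5}
  0: b→5  [deg 1]
  5: ∅  [deadlock]
Path to 5: b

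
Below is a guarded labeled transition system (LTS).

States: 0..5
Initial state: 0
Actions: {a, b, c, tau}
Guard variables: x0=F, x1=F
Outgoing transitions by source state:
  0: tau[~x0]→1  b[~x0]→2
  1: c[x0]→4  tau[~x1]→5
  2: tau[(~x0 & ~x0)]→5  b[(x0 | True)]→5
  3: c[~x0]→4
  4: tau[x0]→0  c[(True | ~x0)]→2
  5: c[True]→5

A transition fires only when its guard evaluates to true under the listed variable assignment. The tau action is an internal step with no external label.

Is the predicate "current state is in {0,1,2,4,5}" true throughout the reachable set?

Allowed set {0,1,2,4,5}
R = {0,1,2,5}
  0: ✓
  1: ✓
  2: ✓
  5: ✓

Answer: INVARIANT HOLDS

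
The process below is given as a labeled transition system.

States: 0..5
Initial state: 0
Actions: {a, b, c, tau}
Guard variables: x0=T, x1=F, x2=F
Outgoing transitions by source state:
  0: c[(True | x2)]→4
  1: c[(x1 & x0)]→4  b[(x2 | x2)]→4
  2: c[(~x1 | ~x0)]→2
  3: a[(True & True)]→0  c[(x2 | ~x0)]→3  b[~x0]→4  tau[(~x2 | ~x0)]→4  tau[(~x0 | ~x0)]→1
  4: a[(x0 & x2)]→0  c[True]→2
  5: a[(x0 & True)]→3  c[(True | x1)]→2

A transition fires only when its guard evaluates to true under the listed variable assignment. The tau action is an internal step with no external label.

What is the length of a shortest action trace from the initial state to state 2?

Answer: 2

Analysis:
Layered search for 2:
  depth 0: {0}
  depth 1: {4}
  depth 2: {2}
depth(2)=2, e.g. c·c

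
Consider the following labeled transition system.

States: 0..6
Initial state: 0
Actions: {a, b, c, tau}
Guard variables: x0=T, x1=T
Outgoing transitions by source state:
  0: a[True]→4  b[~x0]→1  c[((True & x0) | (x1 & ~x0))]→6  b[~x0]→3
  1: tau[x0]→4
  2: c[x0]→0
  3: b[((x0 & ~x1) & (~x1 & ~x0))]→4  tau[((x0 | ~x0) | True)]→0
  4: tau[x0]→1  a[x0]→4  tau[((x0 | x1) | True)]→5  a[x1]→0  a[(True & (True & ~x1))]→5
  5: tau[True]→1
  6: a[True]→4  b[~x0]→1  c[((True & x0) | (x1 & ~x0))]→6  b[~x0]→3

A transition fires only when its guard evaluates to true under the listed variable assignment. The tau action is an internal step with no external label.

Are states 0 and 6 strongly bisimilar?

Compute ~ classes (split until stable):
  round 0: {{0,1,2,3,4,5,6}}
  round 1: {{0,6},{1,3,5},{2},{4}}
  round 2: {{0,6},{1},{2},{3},{4},{5}}
stable after 3 split(s): 6 block(s)
class of 0: {0,6}; class of 6: {0,6}

Answer: BISIMILAR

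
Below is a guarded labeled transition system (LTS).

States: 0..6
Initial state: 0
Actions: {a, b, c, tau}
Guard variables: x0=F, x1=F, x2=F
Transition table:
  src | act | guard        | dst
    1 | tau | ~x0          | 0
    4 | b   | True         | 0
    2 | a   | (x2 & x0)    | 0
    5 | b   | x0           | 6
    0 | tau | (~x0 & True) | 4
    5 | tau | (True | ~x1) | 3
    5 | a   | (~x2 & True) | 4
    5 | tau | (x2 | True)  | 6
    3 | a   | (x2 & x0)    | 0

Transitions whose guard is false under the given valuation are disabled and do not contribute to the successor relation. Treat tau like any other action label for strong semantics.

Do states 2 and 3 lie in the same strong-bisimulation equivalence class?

Answer: BISIMILAR

Working:
Compute ~ classes (split until stable):
  π0 = {{0,1,2,3,4,5,6}}
  π1 = {{0,1},{2,3,6},{4},{5}}
  π2 = {{0},{1},{2,3,6},{4},{5}}
Fixed point at round 3; 5 class(es).
class of 2: {2,3,6}; class of 3: {2,3,6}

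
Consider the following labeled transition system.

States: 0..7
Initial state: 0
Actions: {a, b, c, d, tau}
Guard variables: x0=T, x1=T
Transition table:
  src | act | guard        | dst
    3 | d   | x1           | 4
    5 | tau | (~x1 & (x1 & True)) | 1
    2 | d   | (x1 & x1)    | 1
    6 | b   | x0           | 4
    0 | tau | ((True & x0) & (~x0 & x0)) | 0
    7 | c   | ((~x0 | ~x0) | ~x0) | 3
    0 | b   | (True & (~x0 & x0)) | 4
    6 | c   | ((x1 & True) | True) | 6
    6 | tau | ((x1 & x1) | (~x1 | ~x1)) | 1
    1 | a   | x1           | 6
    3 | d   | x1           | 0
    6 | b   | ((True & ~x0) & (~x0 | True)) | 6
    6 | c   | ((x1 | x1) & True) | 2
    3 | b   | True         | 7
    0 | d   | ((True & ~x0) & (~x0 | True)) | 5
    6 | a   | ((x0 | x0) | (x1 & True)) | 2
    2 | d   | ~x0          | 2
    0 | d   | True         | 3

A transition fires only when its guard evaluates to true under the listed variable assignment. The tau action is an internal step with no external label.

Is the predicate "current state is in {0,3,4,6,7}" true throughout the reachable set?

Safe = {0,3,4,6,7}
Reachable = {0,3,4,7}
  0: ok
  3: ok
  4: ok
  7: ok

Answer: INVARIANT HOLDS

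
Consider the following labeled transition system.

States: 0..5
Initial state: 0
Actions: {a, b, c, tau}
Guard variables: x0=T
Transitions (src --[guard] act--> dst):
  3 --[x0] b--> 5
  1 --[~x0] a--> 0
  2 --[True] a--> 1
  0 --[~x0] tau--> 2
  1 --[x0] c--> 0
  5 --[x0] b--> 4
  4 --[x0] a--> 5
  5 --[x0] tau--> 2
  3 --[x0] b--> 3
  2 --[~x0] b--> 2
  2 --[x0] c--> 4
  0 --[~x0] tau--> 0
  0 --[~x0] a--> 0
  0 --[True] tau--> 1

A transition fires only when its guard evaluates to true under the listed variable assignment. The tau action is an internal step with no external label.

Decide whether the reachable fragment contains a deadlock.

Reachable = {0,1}
  0: tau→1  [deg 1]
  1: c→0  [deg 1]

Answer: DEADLOCK-FREE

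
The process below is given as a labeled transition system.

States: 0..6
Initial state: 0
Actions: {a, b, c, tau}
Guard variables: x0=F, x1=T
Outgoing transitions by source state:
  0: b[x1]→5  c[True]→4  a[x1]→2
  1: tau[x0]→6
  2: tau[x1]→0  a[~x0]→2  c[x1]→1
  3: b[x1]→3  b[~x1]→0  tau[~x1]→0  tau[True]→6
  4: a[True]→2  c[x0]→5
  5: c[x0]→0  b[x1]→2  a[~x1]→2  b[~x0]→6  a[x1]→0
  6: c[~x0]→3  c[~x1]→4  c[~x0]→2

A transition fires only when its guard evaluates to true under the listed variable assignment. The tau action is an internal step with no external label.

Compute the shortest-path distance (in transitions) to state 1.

BFS to 1:
  depth 0: {0}
  depth 1: {2,4,5}
  depth 2: {1,6}
first hit 1 at d=2 via a·c

Answer: 2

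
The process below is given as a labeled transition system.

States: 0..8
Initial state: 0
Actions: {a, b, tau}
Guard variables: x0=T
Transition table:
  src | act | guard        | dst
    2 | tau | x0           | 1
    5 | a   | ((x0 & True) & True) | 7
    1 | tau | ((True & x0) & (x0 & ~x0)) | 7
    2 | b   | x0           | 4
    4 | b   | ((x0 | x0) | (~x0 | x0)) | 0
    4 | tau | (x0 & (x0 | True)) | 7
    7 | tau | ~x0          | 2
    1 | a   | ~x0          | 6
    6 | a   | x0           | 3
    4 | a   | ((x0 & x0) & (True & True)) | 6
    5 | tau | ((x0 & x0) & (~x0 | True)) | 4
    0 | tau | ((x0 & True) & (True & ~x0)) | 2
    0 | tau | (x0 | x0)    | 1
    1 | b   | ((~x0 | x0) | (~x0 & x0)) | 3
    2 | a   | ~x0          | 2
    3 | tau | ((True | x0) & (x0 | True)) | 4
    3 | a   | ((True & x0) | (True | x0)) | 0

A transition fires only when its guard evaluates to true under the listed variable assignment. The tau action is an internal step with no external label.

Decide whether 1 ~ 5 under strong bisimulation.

Bisimulation quotient by refinement:
  P[0] = {{0,1,2,3,4,5,6,7,8}}
  P[1] = {{0},{1},{2},{3,5},{4},{6},{7,8}}
  P[2] = {{0},{1},{2},{3},{4},{5},{6},{7,8}}
8 equivalence class(es) (converged in 3)
[1]={1}  [5]={5}

Answer: NOT BISIMILAR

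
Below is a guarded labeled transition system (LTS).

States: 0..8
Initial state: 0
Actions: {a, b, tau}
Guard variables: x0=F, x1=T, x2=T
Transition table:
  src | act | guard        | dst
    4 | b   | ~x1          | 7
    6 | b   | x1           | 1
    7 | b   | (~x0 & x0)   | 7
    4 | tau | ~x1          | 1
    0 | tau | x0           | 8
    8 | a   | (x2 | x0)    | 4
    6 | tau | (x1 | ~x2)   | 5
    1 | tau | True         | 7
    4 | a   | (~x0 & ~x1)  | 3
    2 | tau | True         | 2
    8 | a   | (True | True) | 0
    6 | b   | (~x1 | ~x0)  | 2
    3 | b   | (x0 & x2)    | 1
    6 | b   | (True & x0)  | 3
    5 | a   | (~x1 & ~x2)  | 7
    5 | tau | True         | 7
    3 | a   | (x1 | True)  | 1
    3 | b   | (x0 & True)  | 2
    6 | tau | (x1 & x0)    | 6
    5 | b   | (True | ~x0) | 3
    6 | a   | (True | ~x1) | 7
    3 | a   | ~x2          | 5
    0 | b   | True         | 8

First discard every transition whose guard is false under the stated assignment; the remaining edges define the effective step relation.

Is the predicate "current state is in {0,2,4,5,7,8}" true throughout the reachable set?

Inv-set: {0,2,4,5,7,8}
Reachable = {0,4,8}
  0: ok
  4: ok
  8: ok

Answer: INVARIANT HOLDS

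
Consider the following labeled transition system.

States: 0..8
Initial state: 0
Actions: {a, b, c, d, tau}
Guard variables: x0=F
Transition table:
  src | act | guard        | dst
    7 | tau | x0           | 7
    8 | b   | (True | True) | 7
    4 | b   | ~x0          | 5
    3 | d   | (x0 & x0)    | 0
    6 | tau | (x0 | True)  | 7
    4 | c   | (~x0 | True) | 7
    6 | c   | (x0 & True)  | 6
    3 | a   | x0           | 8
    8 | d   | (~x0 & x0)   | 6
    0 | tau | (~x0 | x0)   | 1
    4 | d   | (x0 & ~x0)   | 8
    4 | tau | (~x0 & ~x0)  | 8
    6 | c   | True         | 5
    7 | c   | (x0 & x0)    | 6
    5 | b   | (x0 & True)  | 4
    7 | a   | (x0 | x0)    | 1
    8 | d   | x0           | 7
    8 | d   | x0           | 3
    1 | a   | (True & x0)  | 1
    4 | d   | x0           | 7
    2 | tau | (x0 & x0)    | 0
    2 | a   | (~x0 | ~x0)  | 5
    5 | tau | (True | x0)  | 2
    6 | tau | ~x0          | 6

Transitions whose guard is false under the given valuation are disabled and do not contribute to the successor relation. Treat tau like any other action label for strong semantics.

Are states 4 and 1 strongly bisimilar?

Refine partition for ~:
  P[0] = {{0,1,2,3,4,5,6,7,8}}
  P[1] = {{0,5},{1,3,7},{2},{4},{6},{8}}
  P[2] = {{0},{1,3,7},{2},{4},{5},{6},{8}}
Fixed point at round 3; 7 class(es).
class of 4: {4}; class of 1: {1,3,7}

Answer: NOT BISIMILAR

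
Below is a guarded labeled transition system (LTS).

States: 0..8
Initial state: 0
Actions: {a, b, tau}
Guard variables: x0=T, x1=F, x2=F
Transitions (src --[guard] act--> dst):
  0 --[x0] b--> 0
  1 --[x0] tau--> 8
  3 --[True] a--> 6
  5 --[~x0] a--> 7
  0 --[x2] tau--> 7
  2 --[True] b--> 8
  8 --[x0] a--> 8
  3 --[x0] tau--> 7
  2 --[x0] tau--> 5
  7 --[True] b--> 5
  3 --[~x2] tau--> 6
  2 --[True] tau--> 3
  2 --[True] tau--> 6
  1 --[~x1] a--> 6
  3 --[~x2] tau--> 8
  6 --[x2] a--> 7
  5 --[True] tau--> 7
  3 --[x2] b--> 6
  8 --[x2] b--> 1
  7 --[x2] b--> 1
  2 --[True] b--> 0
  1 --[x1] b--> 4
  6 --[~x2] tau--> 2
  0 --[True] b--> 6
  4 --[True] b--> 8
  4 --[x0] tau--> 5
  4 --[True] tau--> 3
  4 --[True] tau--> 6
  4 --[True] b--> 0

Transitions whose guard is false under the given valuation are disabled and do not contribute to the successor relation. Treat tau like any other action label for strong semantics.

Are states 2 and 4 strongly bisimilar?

Answer: BISIMILAR

Trace:
Compute ~ classes (split until stable):
  P[0] = {{0,1,2,3,4,5,6,7,8}}
  P[1] = {{0,7},{1,3},{2,4},{5,6},{8}}
  P[2] = {{0},{1},{2,4},{3},{5},{6},{7},{8}}
stable after 3 split(s): 8 block(s)
[2]={2,4}  [4]={2,4}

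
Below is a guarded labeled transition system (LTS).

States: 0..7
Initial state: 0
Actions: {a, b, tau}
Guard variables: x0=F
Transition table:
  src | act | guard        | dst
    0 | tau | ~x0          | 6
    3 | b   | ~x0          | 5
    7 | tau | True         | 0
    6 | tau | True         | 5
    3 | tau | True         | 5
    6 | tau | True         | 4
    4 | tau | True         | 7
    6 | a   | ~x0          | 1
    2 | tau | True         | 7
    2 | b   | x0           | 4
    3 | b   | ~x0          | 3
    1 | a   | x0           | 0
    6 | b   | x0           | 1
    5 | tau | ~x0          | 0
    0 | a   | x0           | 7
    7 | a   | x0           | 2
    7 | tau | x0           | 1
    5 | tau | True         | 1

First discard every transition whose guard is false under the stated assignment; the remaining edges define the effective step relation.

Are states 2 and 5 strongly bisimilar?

Bisimulation quotient by refinement:
  π0 = {{0,1,2,3,4,5,6,7}}
  π1 = {{0,2,4,5,7},{1},{3},{6}}
  π2 = {{0},{1},{2,4,7},{3},{5},{6}}
  π3 = {{0},{1},{2,4},{3},{5},{6},{7}}
7 equivalence class(es) (converged in 4)
[2]={2,4}  [5]={5}

Answer: NOT BISIMILAR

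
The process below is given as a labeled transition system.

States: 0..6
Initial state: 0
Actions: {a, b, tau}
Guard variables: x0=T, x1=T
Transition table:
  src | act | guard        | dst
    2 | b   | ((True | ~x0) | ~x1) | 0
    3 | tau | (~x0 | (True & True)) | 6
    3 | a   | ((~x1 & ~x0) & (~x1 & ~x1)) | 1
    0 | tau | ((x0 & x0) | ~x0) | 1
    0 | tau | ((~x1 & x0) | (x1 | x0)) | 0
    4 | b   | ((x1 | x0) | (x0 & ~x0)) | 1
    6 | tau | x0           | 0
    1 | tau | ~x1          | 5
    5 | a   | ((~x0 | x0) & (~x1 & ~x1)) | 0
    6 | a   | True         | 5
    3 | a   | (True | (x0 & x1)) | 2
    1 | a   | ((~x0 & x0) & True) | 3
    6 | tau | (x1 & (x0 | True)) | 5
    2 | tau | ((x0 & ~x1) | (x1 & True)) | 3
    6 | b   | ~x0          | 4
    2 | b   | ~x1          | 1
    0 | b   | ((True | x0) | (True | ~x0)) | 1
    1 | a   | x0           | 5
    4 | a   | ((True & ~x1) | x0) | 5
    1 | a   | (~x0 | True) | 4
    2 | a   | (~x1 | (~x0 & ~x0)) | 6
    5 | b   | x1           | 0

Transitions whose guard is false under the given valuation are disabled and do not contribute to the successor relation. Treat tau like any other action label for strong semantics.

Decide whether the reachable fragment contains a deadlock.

Answer: DEADLOCK-FREE

Working:
Reach set: {0,1,4,5}
  0: b→1  tau→0  tau→1  [deg 3]
  1: a→4  a→5  [deg 2]
  4: a→5  b→1  [deg 2]
  5: b→0  [deg 1]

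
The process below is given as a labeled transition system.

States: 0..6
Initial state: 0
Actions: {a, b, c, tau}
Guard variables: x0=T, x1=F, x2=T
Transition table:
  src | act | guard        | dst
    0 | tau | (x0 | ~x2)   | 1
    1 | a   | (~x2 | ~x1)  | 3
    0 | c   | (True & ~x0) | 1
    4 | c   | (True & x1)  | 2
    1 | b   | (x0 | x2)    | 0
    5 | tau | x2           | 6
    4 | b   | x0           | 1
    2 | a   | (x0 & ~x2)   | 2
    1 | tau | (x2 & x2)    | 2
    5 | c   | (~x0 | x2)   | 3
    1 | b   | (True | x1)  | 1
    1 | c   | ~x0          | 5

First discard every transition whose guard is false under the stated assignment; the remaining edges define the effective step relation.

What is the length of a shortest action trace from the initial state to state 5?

Answer: UNREACHABLE

Working:
Layered search for 5:
  Layer 0: {0}
  Layer 1: {1}
  Layer 2: {2,3}
5 never appears.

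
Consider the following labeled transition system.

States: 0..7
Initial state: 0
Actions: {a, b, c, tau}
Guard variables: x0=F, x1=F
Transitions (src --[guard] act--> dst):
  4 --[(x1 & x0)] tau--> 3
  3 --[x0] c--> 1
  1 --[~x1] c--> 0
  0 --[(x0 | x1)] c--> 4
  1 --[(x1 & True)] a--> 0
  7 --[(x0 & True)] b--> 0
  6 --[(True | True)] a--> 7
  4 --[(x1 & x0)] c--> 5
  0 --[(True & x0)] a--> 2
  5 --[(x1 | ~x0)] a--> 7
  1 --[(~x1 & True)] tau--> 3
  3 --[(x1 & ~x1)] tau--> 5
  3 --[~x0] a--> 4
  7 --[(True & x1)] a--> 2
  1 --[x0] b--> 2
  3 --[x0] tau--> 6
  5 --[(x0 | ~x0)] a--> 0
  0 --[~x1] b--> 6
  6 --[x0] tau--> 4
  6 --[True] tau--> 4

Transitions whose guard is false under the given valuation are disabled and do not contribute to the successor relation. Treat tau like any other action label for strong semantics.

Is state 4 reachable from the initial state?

8 transition(s) survive guard evaluation.
Layer 0: {0}
Layer 1: {6}  total {0,6}
Layer 2: {4,7}  total {0,4,6,7}
Reach set: {0,4,6,7}
Path to 4: b·tau

Answer: REACHABLE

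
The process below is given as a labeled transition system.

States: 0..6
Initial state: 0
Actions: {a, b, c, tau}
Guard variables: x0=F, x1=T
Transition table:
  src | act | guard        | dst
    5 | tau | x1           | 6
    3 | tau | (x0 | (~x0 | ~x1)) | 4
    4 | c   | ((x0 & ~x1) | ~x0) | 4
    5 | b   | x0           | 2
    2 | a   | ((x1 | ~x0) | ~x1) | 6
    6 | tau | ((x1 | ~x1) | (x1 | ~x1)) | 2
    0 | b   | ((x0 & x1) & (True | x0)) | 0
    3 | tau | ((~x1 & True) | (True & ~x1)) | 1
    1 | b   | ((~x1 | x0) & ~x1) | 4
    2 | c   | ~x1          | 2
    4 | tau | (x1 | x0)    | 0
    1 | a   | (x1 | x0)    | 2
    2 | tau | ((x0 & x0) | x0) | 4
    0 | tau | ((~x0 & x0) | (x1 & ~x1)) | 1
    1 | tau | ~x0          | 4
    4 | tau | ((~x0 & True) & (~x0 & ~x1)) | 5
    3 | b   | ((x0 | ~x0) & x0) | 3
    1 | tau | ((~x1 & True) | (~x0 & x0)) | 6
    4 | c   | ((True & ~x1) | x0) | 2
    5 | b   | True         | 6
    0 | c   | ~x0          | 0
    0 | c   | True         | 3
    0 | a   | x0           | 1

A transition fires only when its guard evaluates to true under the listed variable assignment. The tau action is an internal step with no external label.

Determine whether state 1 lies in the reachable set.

Answer: UNREACHABLE

Analysis:
After dropping false guards: 11 live edges.
L0 = {0}
L1 = {3}  now seen {0,3}
L2 = {4}  now seen {0,3,4}
Reach set: {0,3,4}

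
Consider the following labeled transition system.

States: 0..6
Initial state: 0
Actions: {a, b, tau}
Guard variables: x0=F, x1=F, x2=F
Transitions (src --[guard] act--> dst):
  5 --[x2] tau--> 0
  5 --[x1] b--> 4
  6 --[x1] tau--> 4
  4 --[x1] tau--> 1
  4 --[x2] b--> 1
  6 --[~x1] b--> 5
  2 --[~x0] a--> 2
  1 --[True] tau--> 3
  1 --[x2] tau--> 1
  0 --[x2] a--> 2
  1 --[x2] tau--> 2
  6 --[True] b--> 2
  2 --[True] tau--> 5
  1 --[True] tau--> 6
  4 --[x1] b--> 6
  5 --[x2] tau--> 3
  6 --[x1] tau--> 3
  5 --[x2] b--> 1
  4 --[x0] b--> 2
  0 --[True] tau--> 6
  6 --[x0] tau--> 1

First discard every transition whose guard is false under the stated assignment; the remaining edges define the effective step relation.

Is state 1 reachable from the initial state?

7 transition(s) survive guard evaluation.
Layer 0: {0}
Layer 1: {6}  cumulative {0,6}
Layer 2: {2,5}  cumulative {0,2,5,6}
Reachable = {0,2,5,6}

Answer: UNREACHABLE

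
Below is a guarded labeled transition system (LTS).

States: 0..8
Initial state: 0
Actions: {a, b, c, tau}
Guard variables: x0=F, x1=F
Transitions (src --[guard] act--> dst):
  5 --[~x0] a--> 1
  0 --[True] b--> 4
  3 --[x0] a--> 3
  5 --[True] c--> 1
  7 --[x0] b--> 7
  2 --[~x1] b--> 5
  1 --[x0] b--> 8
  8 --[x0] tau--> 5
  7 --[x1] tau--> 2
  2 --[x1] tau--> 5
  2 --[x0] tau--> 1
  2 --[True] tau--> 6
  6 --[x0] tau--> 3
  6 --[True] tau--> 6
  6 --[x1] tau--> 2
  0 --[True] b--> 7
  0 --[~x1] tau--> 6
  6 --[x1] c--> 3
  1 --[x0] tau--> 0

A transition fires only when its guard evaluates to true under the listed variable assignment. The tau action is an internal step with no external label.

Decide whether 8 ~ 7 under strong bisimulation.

Answer: BISIMILAR

Working:
Refine partition for ~:
  π0 = {{0,1,2,3,4,5,6,7,8}}
  π1 = {{0,2},{1,3,4,7,8},{5},{6}}
  π2 = {{0},{1,3,4,7,8},{2},{5},{6}}
5 equivalence class(es) (converged in 3)
[8]={1,3,4,7,8}  [7]={1,3,4,7,8}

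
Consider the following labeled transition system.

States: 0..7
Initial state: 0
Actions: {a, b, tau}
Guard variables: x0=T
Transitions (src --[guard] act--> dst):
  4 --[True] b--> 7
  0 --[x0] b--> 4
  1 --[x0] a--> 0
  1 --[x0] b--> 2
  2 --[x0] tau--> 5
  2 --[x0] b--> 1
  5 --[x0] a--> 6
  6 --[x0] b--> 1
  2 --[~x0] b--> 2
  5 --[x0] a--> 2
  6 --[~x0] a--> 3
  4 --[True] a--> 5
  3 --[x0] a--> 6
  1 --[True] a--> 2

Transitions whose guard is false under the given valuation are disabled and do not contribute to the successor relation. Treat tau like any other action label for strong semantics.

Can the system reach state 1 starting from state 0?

Answer: REACHABLE

Working:
Guard filter leaves 12 enabled edge(s).
Layer 0: {0}
Layer 1: {4}  total {0,4}
Layer 2: {5,7}  total {0,4,5,7}
Layer 3: {2,6}  total {0,2,4,5,6,7}
Layer 4: {1}  total {0,1,2,4,5,6,7}
Reachable = {0,1,2,4,5,6,7}
Path to 1: b·a·a·b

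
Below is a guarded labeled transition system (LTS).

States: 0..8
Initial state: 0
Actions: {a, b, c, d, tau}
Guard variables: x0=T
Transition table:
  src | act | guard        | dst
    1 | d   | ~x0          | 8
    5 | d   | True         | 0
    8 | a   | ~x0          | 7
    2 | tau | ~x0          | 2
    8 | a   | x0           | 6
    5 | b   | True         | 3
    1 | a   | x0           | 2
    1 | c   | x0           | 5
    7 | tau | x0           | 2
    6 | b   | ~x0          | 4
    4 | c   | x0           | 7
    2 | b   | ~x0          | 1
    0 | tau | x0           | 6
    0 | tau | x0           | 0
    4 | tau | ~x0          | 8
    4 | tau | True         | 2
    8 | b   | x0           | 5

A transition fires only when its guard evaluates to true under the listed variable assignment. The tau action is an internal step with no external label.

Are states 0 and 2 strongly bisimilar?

Bisimulation quotient by refinement:
  π0 = {{0,1,2,3,4,5,6,7,8}}
  π1 = {{0,7},{1},{2,3,6},{4},{5},{8}}
  π2 = {{0},{1},{2,3,6},{4},{5},{7},{8}}
stable after 3 split(s): 7 block(s)
0∈{0}, 2∈{2,3,6}

Answer: NOT BISIMILAR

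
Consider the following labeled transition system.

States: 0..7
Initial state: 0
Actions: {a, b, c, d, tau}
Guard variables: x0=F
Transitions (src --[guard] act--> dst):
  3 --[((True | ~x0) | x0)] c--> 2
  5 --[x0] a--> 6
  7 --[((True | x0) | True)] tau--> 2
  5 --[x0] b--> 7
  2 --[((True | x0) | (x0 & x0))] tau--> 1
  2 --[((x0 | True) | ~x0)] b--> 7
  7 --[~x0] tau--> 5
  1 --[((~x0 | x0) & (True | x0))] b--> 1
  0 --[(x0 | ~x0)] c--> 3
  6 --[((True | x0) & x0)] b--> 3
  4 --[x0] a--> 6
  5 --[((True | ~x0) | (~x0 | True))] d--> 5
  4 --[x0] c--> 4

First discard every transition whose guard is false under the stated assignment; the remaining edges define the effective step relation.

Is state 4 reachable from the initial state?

8 transition(s) survive guard evaluation.
Layer 0: {0}
Layer 1: {3}  total {0,3}
Layer 2: {2}  total {0,2,3}
Layer 3: {1,7}  total {0,1,2,3,7}
Layer 4: {5}  total {0,1,2,3,5,7}
Reach set: {0,1,2,3,5,7}

Answer: UNREACHABLE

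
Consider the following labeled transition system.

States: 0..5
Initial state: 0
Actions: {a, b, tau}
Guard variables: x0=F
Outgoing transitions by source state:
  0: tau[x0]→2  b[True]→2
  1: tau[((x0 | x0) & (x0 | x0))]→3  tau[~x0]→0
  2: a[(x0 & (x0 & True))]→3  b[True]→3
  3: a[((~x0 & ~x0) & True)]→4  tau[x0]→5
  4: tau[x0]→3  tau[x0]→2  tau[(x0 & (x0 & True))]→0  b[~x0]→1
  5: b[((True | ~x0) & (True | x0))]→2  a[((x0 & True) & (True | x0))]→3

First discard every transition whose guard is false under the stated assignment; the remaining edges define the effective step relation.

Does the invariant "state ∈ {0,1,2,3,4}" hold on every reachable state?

Safe = {0,1,2,3,4}
Reachable = {0,1,2,3,4}
  0: safe
  1: safe
  2: safe
  3: safe
  4: safe

Answer: INVARIANT HOLDS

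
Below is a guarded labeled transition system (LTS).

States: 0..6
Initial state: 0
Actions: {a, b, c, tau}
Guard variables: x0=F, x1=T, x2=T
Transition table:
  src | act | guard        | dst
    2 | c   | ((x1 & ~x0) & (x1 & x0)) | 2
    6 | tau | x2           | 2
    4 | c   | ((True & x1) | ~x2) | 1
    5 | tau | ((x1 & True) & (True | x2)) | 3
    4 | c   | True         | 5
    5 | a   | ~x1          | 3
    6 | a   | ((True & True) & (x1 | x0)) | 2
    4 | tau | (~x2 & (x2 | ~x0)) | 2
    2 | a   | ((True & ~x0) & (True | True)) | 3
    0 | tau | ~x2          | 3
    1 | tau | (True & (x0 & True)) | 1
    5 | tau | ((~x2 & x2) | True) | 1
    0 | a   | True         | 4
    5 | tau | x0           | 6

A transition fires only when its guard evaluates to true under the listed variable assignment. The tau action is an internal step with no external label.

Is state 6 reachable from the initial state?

Answer: UNREACHABLE

Working:
8 transition(s) survive guard evaluation.
depth 0: {0}
depth 1: {4}  now seen {0,4}
depth 2: {1,5}  now seen {0,1,4,5}
depth 3: {3}  now seen {0,1,3,4,5}
Reachable = {0,1,3,4,5}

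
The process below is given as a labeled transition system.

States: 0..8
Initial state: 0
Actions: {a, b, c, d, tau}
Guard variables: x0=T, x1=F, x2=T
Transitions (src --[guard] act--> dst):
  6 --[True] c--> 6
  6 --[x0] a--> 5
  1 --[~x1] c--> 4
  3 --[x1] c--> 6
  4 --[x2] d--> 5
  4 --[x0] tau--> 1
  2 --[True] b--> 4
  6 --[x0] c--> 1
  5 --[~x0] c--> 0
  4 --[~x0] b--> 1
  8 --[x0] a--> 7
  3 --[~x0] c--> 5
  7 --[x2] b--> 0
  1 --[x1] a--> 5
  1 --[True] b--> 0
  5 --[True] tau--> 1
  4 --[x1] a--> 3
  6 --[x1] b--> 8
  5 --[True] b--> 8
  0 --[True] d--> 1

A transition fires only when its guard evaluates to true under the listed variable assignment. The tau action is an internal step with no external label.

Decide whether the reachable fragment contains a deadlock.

Reachable = {0,1,4,5,7,8}
  0: d→1  [1 exit(s)]
  1: b→0  c→4  [2 exit(s)]
  4: d→5  tau→1  [2 exit(s)]
  5: b→8  tau→1  [2 exit(s)]
  7: b→0  [1 exit(s)]
  8: a→7  [1 exit(s)]

Answer: DEADLOCK-FREE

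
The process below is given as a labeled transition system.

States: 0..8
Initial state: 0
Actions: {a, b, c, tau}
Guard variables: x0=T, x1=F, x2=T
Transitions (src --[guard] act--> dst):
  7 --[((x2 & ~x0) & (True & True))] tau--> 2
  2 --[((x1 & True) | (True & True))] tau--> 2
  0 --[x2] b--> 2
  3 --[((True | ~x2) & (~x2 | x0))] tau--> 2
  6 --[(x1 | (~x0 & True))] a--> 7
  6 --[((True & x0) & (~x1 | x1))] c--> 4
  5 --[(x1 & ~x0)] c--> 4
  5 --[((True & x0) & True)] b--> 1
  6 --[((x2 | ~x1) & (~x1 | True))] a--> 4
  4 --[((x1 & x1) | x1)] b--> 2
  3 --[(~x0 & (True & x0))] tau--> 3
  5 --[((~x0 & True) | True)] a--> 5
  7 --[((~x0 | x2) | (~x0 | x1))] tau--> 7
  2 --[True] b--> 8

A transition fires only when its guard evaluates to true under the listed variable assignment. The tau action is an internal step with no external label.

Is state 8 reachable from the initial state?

Answer: REACHABLE

Analysis:
After dropping false guards: 9 live edges.
Layer 0: {0}
Layer 1: {2}  now seen {0,2}
Layer 2: {8}  now seen {0,2,8}
Reachable = {0,2,8}
witness 8: b·b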